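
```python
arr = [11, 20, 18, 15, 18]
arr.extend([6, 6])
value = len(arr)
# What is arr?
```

Answer: [11, 20, 18, 15, 18, 6, 6]

Derivation:
Trace (tracking arr):
arr = [11, 20, 18, 15, 18]  # -> arr = [11, 20, 18, 15, 18]
arr.extend([6, 6])  # -> arr = [11, 20, 18, 15, 18, 6, 6]
value = len(arr)  # -> value = 7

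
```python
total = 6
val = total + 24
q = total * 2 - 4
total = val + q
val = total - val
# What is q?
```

Trace (tracking q):
total = 6  # -> total = 6
val = total + 24  # -> val = 30
q = total * 2 - 4  # -> q = 8
total = val + q  # -> total = 38
val = total - val  # -> val = 8

Answer: 8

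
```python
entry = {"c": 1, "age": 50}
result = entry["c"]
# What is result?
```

Trace (tracking result):
entry = {'c': 1, 'age': 50}  # -> entry = {'c': 1, 'age': 50}
result = entry['c']  # -> result = 1

Answer: 1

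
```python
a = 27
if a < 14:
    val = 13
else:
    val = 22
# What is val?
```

Answer: 22

Derivation:
Trace (tracking val):
a = 27  # -> a = 27
if a < 14:  # condition is False
else:
    val = 22  # -> val = 22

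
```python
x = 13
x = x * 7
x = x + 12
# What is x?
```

Answer: 103

Derivation:
Trace (tracking x):
x = 13  # -> x = 13
x = x * 7  # -> x = 91
x = x + 12  # -> x = 103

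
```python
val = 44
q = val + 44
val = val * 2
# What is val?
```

Trace (tracking val):
val = 44  # -> val = 44
q = val + 44  # -> q = 88
val = val * 2  # -> val = 88

Answer: 88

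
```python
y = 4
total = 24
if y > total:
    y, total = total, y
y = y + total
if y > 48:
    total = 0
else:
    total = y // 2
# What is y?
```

Answer: 28

Derivation:
Trace (tracking y):
y = 4  # -> y = 4
total = 24  # -> total = 24
if y > total:  # condition is False
y = y + total  # -> y = 28
if y > 48:  # condition is False
else:
    total = y // 2  # -> total = 14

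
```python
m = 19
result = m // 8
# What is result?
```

Trace (tracking result):
m = 19  # -> m = 19
result = m // 8  # -> result = 2

Answer: 2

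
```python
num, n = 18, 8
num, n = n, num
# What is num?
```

Trace (tracking num):
num, n = (18, 8)  # -> num = 18, n = 8
num, n = (n, num)  # -> num = 8, n = 18

Answer: 8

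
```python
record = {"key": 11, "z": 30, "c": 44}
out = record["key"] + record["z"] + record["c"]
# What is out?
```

Answer: 85

Derivation:
Trace (tracking out):
record = {'key': 11, 'z': 30, 'c': 44}  # -> record = {'key': 11, 'z': 30, 'c': 44}
out = record['key'] + record['z'] + record['c']  # -> out = 85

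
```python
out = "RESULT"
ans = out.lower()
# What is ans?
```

Answer: 'result'

Derivation:
Trace (tracking ans):
out = 'RESULT'  # -> out = 'RESULT'
ans = out.lower()  # -> ans = 'result'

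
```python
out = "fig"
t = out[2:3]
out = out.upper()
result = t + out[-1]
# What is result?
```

Trace (tracking result):
out = 'fig'  # -> out = 'fig'
t = out[2:3]  # -> t = 'g'
out = out.upper()  # -> out = 'FIG'
result = t + out[-1]  # -> result = 'gG'

Answer: 'gG'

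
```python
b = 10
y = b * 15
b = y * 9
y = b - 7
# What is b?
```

Trace (tracking b):
b = 10  # -> b = 10
y = b * 15  # -> y = 150
b = y * 9  # -> b = 1350
y = b - 7  # -> y = 1343

Answer: 1350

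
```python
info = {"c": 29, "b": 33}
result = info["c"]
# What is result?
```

Trace (tracking result):
info = {'c': 29, 'b': 33}  # -> info = {'c': 29, 'b': 33}
result = info['c']  # -> result = 29

Answer: 29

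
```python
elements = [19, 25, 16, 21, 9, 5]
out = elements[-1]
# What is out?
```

Answer: 5

Derivation:
Trace (tracking out):
elements = [19, 25, 16, 21, 9, 5]  # -> elements = [19, 25, 16, 21, 9, 5]
out = elements[-1]  # -> out = 5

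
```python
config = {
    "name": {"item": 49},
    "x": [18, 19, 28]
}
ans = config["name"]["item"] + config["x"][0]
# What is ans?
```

Trace (tracking ans):
config = {'name': {'item': 49}, 'x': [18, 19, 28]}  # -> config = {'name': {'item': 49}, 'x': [18, 19, 28]}
ans = config['name']['item'] + config['x'][0]  # -> ans = 67

Answer: 67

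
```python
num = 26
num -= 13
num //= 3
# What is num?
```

Answer: 4

Derivation:
Trace (tracking num):
num = 26  # -> num = 26
num -= 13  # -> num = 13
num //= 3  # -> num = 4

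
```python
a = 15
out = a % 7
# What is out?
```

Answer: 1

Derivation:
Trace (tracking out):
a = 15  # -> a = 15
out = a % 7  # -> out = 1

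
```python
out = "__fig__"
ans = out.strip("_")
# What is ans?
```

Answer: 'fig'

Derivation:
Trace (tracking ans):
out = '__fig__'  # -> out = '__fig__'
ans = out.strip('_')  # -> ans = 'fig'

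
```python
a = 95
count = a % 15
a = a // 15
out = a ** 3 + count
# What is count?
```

Answer: 5

Derivation:
Trace (tracking count):
a = 95  # -> a = 95
count = a % 15  # -> count = 5
a = a // 15  # -> a = 6
out = a ** 3 + count  # -> out = 221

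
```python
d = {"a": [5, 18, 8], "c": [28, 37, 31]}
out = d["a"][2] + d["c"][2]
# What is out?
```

Answer: 39

Derivation:
Trace (tracking out):
d = {'a': [5, 18, 8], 'c': [28, 37, 31]}  # -> d = {'a': [5, 18, 8], 'c': [28, 37, 31]}
out = d['a'][2] + d['c'][2]  # -> out = 39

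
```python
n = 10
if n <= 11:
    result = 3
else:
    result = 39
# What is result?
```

Answer: 3

Derivation:
Trace (tracking result):
n = 10  # -> n = 10
if n <= 11:  # condition is True
    result = 3  # -> result = 3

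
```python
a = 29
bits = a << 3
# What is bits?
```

Trace (tracking bits):
a = 29  # -> a = 29
bits = a << 3  # -> bits = 232

Answer: 232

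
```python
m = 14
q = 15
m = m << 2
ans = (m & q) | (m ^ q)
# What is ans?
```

Trace (tracking ans):
m = 14  # -> m = 14
q = 15  # -> q = 15
m = m << 2  # -> m = 56
ans = m & q | m ^ q  # -> ans = 63

Answer: 63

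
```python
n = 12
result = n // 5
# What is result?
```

Trace (tracking result):
n = 12  # -> n = 12
result = n // 5  # -> result = 2

Answer: 2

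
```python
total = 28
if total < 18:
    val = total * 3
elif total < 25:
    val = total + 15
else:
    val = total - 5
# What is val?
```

Trace (tracking val):
total = 28  # -> total = 28
if total < 18:  # condition is False
elif total < 25:  # condition is False
else:
    val = total - 5  # -> val = 23

Answer: 23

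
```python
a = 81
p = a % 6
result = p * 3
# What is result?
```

Trace (tracking result):
a = 81  # -> a = 81
p = a % 6  # -> p = 3
result = p * 3  # -> result = 9

Answer: 9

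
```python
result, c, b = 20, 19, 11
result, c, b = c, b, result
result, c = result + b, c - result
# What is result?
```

Trace (tracking result):
result, c, b = (20, 19, 11)  # -> result = 20, c = 19, b = 11
result, c, b = (c, b, result)  # -> result = 19, c = 11, b = 20
result, c = (result + b, c - result)  # -> result = 39, c = -8

Answer: 39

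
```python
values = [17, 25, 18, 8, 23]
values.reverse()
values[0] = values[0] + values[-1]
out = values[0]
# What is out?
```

Trace (tracking out):
values = [17, 25, 18, 8, 23]  # -> values = [17, 25, 18, 8, 23]
values.reverse()  # -> values = [23, 8, 18, 25, 17]
values[0] = values[0] + values[-1]  # -> values = [40, 8, 18, 25, 17]
out = values[0]  # -> out = 40

Answer: 40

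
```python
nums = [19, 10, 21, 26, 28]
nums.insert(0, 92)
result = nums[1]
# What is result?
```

Trace (tracking result):
nums = [19, 10, 21, 26, 28]  # -> nums = [19, 10, 21, 26, 28]
nums.insert(0, 92)  # -> nums = [92, 19, 10, 21, 26, 28]
result = nums[1]  # -> result = 19

Answer: 19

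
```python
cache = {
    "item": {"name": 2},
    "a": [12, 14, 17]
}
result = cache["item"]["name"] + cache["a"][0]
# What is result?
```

Trace (tracking result):
cache = {'item': {'name': 2}, 'a': [12, 14, 17]}  # -> cache = {'item': {'name': 2}, 'a': [12, 14, 17]}
result = cache['item']['name'] + cache['a'][0]  # -> result = 14

Answer: 14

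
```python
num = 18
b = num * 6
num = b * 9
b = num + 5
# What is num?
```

Answer: 972

Derivation:
Trace (tracking num):
num = 18  # -> num = 18
b = num * 6  # -> b = 108
num = b * 9  # -> num = 972
b = num + 5  # -> b = 977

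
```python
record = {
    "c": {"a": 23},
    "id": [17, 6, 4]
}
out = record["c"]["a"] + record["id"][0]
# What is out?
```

Answer: 40

Derivation:
Trace (tracking out):
record = {'c': {'a': 23}, 'id': [17, 6, 4]}  # -> record = {'c': {'a': 23}, 'id': [17, 6, 4]}
out = record['c']['a'] + record['id'][0]  # -> out = 40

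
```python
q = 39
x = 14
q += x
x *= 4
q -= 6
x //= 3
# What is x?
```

Answer: 18

Derivation:
Trace (tracking x):
q = 39  # -> q = 39
x = 14  # -> x = 14
q += x  # -> q = 53
x *= 4  # -> x = 56
q -= 6  # -> q = 47
x //= 3  # -> x = 18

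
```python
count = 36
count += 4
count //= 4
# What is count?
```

Trace (tracking count):
count = 36  # -> count = 36
count += 4  # -> count = 40
count //= 4  # -> count = 10

Answer: 10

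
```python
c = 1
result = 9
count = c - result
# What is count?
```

Trace (tracking count):
c = 1  # -> c = 1
result = 9  # -> result = 9
count = c - result  # -> count = -8

Answer: -8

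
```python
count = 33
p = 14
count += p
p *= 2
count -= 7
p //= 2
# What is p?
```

Answer: 14

Derivation:
Trace (tracking p):
count = 33  # -> count = 33
p = 14  # -> p = 14
count += p  # -> count = 47
p *= 2  # -> p = 28
count -= 7  # -> count = 40
p //= 2  # -> p = 14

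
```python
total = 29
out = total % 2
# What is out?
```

Trace (tracking out):
total = 29  # -> total = 29
out = total % 2  # -> out = 1

Answer: 1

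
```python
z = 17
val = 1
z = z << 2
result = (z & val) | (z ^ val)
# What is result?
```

Trace (tracking result):
z = 17  # -> z = 17
val = 1  # -> val = 1
z = z << 2  # -> z = 68
result = z & val | z ^ val  # -> result = 69

Answer: 69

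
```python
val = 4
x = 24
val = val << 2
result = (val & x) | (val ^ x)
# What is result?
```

Trace (tracking result):
val = 4  # -> val = 4
x = 24  # -> x = 24
val = val << 2  # -> val = 16
result = val & x | val ^ x  # -> result = 24

Answer: 24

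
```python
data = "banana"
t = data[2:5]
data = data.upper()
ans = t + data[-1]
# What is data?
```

Trace (tracking data):
data = 'banana'  # -> data = 'banana'
t = data[2:5]  # -> t = 'nan'
data = data.upper()  # -> data = 'BANANA'
ans = t + data[-1]  # -> ans = 'nanA'

Answer: 'BANANA'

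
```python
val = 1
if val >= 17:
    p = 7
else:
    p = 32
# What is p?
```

Answer: 32

Derivation:
Trace (tracking p):
val = 1  # -> val = 1
if val >= 17:  # condition is False
else:
    p = 32  # -> p = 32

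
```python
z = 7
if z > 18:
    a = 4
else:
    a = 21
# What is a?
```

Trace (tracking a):
z = 7  # -> z = 7
if z > 18:  # condition is False
else:
    a = 21  # -> a = 21

Answer: 21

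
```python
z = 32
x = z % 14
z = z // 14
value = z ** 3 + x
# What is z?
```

Answer: 2

Derivation:
Trace (tracking z):
z = 32  # -> z = 32
x = z % 14  # -> x = 4
z = z // 14  # -> z = 2
value = z ** 3 + x  # -> value = 12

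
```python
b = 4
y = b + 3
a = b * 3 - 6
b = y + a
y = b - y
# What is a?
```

Answer: 6

Derivation:
Trace (tracking a):
b = 4  # -> b = 4
y = b + 3  # -> y = 7
a = b * 3 - 6  # -> a = 6
b = y + a  # -> b = 13
y = b - y  # -> y = 6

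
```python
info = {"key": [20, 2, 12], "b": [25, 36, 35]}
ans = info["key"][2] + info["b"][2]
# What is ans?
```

Answer: 47

Derivation:
Trace (tracking ans):
info = {'key': [20, 2, 12], 'b': [25, 36, 35]}  # -> info = {'key': [20, 2, 12], 'b': [25, 36, 35]}
ans = info['key'][2] + info['b'][2]  # -> ans = 47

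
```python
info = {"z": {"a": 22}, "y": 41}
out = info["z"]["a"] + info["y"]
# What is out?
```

Answer: 63

Derivation:
Trace (tracking out):
info = {'z': {'a': 22}, 'y': 41}  # -> info = {'z': {'a': 22}, 'y': 41}
out = info['z']['a'] + info['y']  # -> out = 63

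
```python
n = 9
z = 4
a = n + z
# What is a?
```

Answer: 13

Derivation:
Trace (tracking a):
n = 9  # -> n = 9
z = 4  # -> z = 4
a = n + z  # -> a = 13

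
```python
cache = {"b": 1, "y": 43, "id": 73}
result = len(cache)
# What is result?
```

Answer: 3

Derivation:
Trace (tracking result):
cache = {'b': 1, 'y': 43, 'id': 73}  # -> cache = {'b': 1, 'y': 43, 'id': 73}
result = len(cache)  # -> result = 3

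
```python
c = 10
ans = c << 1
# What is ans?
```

Trace (tracking ans):
c = 10  # -> c = 10
ans = c << 1  # -> ans = 20

Answer: 20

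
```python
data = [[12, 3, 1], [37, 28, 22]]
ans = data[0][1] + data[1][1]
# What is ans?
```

Trace (tracking ans):
data = [[12, 3, 1], [37, 28, 22]]  # -> data = [[12, 3, 1], [37, 28, 22]]
ans = data[0][1] + data[1][1]  # -> ans = 31

Answer: 31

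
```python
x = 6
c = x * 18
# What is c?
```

Trace (tracking c):
x = 6  # -> x = 6
c = x * 18  # -> c = 108

Answer: 108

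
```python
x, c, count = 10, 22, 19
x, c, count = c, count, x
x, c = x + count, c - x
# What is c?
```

Answer: -3

Derivation:
Trace (tracking c):
x, c, count = (10, 22, 19)  # -> x = 10, c = 22, count = 19
x, c, count = (c, count, x)  # -> x = 22, c = 19, count = 10
x, c = (x + count, c - x)  # -> x = 32, c = -3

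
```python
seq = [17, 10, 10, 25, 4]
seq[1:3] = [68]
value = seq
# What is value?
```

Trace (tracking value):
seq = [17, 10, 10, 25, 4]  # -> seq = [17, 10, 10, 25, 4]
seq[1:3] = [68]  # -> seq = [17, 68, 25, 4]
value = seq  # -> value = [17, 68, 25, 4]

Answer: [17, 68, 25, 4]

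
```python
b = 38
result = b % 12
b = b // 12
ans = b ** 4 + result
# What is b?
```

Trace (tracking b):
b = 38  # -> b = 38
result = b % 12  # -> result = 2
b = b // 12  # -> b = 3
ans = b ** 4 + result  # -> ans = 83

Answer: 3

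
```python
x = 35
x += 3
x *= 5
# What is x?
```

Answer: 190

Derivation:
Trace (tracking x):
x = 35  # -> x = 35
x += 3  # -> x = 38
x *= 5  # -> x = 190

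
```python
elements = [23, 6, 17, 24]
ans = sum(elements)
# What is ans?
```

Answer: 70

Derivation:
Trace (tracking ans):
elements = [23, 6, 17, 24]  # -> elements = [23, 6, 17, 24]
ans = sum(elements)  # -> ans = 70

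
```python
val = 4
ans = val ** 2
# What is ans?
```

Answer: 16

Derivation:
Trace (tracking ans):
val = 4  # -> val = 4
ans = val ** 2  # -> ans = 16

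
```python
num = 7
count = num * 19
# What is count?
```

Trace (tracking count):
num = 7  # -> num = 7
count = num * 19  # -> count = 133

Answer: 133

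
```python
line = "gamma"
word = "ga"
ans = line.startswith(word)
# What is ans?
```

Answer: True

Derivation:
Trace (tracking ans):
line = 'gamma'  # -> line = 'gamma'
word = 'ga'  # -> word = 'ga'
ans = line.startswith(word)  # -> ans = True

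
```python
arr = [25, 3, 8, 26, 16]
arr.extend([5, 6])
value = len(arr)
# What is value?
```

Trace (tracking value):
arr = [25, 3, 8, 26, 16]  # -> arr = [25, 3, 8, 26, 16]
arr.extend([5, 6])  # -> arr = [25, 3, 8, 26, 16, 5, 6]
value = len(arr)  # -> value = 7

Answer: 7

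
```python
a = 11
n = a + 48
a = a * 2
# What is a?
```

Answer: 22

Derivation:
Trace (tracking a):
a = 11  # -> a = 11
n = a + 48  # -> n = 59
a = a * 2  # -> a = 22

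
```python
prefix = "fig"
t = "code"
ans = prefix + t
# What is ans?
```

Trace (tracking ans):
prefix = 'fig'  # -> prefix = 'fig'
t = 'code'  # -> t = 'code'
ans = prefix + t  # -> ans = 'figcode'

Answer: 'figcode'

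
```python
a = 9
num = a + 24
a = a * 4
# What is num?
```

Trace (tracking num):
a = 9  # -> a = 9
num = a + 24  # -> num = 33
a = a * 4  # -> a = 36

Answer: 33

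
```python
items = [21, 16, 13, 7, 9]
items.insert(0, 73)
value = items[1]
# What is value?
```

Answer: 21

Derivation:
Trace (tracking value):
items = [21, 16, 13, 7, 9]  # -> items = [21, 16, 13, 7, 9]
items.insert(0, 73)  # -> items = [73, 21, 16, 13, 7, 9]
value = items[1]  # -> value = 21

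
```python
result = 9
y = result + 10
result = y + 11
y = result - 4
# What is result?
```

Trace (tracking result):
result = 9  # -> result = 9
y = result + 10  # -> y = 19
result = y + 11  # -> result = 30
y = result - 4  # -> y = 26

Answer: 30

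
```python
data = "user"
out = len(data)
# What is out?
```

Answer: 4

Derivation:
Trace (tracking out):
data = 'user'  # -> data = 'user'
out = len(data)  # -> out = 4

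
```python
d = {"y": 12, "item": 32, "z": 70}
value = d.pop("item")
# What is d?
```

Trace (tracking d):
d = {'y': 12, 'item': 32, 'z': 70}  # -> d = {'y': 12, 'item': 32, 'z': 70}
value = d.pop('item')  # -> value = 32

Answer: {'y': 12, 'z': 70}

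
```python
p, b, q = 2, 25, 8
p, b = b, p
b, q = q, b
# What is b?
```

Trace (tracking b):
p, b, q = (2, 25, 8)  # -> p = 2, b = 25, q = 8
p, b = (b, p)  # -> p = 25, b = 2
b, q = (q, b)  # -> b = 8, q = 2

Answer: 8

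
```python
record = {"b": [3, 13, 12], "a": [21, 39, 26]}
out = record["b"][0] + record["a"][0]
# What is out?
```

Trace (tracking out):
record = {'b': [3, 13, 12], 'a': [21, 39, 26]}  # -> record = {'b': [3, 13, 12], 'a': [21, 39, 26]}
out = record['b'][0] + record['a'][0]  # -> out = 24

Answer: 24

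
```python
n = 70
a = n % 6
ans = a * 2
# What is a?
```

Trace (tracking a):
n = 70  # -> n = 70
a = n % 6  # -> a = 4
ans = a * 2  # -> ans = 8

Answer: 4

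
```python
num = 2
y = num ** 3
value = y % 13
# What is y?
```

Answer: 8

Derivation:
Trace (tracking y):
num = 2  # -> num = 2
y = num ** 3  # -> y = 8
value = y % 13  # -> value = 8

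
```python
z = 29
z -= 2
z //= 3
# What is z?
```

Trace (tracking z):
z = 29  # -> z = 29
z -= 2  # -> z = 27
z //= 3  # -> z = 9

Answer: 9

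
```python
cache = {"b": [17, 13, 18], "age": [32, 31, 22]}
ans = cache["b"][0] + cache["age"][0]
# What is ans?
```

Trace (tracking ans):
cache = {'b': [17, 13, 18], 'age': [32, 31, 22]}  # -> cache = {'b': [17, 13, 18], 'age': [32, 31, 22]}
ans = cache['b'][0] + cache['age'][0]  # -> ans = 49

Answer: 49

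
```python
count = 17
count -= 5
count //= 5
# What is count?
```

Trace (tracking count):
count = 17  # -> count = 17
count -= 5  # -> count = 12
count //= 5  # -> count = 2

Answer: 2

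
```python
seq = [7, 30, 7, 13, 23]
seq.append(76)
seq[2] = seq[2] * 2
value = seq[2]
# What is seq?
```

Trace (tracking seq):
seq = [7, 30, 7, 13, 23]  # -> seq = [7, 30, 7, 13, 23]
seq.append(76)  # -> seq = [7, 30, 7, 13, 23, 76]
seq[2] = seq[2] * 2  # -> seq = [7, 30, 14, 13, 23, 76]
value = seq[2]  # -> value = 14

Answer: [7, 30, 14, 13, 23, 76]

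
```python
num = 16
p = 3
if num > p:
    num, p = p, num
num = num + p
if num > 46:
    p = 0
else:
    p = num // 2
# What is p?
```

Trace (tracking p):
num = 16  # -> num = 16
p = 3  # -> p = 3
if num > p:  # condition is True
    num, p = (p, num)  # -> num = 3, p = 16
num = num + p  # -> num = 19
if num > 46:  # condition is False
else:
    p = num // 2  # -> p = 9

Answer: 9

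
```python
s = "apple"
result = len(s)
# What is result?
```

Trace (tracking result):
s = 'apple'  # -> s = 'apple'
result = len(s)  # -> result = 5

Answer: 5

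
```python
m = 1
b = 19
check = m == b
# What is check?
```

Answer: False

Derivation:
Trace (tracking check):
m = 1  # -> m = 1
b = 19  # -> b = 19
check = m == b  # -> check = False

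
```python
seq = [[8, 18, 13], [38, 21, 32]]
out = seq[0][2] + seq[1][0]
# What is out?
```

Trace (tracking out):
seq = [[8, 18, 13], [38, 21, 32]]  # -> seq = [[8, 18, 13], [38, 21, 32]]
out = seq[0][2] + seq[1][0]  # -> out = 51

Answer: 51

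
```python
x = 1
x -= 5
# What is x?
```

Trace (tracking x):
x = 1  # -> x = 1
x -= 5  # -> x = -4

Answer: -4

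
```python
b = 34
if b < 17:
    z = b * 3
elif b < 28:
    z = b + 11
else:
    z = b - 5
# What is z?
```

Trace (tracking z):
b = 34  # -> b = 34
if b < 17:  # condition is False
elif b < 28:  # condition is False
else:
    z = b - 5  # -> z = 29

Answer: 29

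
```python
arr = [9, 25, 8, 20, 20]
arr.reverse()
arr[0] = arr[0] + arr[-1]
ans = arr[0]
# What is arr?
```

Trace (tracking arr):
arr = [9, 25, 8, 20, 20]  # -> arr = [9, 25, 8, 20, 20]
arr.reverse()  # -> arr = [20, 20, 8, 25, 9]
arr[0] = arr[0] + arr[-1]  # -> arr = [29, 20, 8, 25, 9]
ans = arr[0]  # -> ans = 29

Answer: [29, 20, 8, 25, 9]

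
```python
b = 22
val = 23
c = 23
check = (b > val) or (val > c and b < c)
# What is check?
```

Answer: False

Derivation:
Trace (tracking check):
b = 22  # -> b = 22
val = 23  # -> val = 23
c = 23  # -> c = 23
check = b > val or (val > c and b < c)  # -> check = False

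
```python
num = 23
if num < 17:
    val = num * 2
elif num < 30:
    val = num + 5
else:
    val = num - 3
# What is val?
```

Trace (tracking val):
num = 23  # -> num = 23
if num < 17:  # condition is False
elif num < 30:  # condition is True
    val = num + 5  # -> val = 28

Answer: 28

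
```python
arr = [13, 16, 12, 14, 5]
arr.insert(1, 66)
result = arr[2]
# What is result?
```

Trace (tracking result):
arr = [13, 16, 12, 14, 5]  # -> arr = [13, 16, 12, 14, 5]
arr.insert(1, 66)  # -> arr = [13, 66, 16, 12, 14, 5]
result = arr[2]  # -> result = 16

Answer: 16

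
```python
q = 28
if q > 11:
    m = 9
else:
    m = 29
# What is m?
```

Trace (tracking m):
q = 28  # -> q = 28
if q > 11:  # condition is True
    m = 9  # -> m = 9

Answer: 9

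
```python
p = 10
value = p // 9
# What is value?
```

Trace (tracking value):
p = 10  # -> p = 10
value = p // 9  # -> value = 1

Answer: 1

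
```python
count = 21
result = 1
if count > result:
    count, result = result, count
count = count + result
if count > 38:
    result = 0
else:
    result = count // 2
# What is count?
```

Answer: 22

Derivation:
Trace (tracking count):
count = 21  # -> count = 21
result = 1  # -> result = 1
if count > result:  # condition is True
    count, result = (result, count)  # -> count = 1, result = 21
count = count + result  # -> count = 22
if count > 38:  # condition is False
else:
    result = count // 2  # -> result = 11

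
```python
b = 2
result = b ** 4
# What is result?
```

Trace (tracking result):
b = 2  # -> b = 2
result = b ** 4  # -> result = 16

Answer: 16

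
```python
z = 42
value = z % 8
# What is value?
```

Trace (tracking value):
z = 42  # -> z = 42
value = z % 8  # -> value = 2

Answer: 2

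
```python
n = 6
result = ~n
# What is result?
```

Trace (tracking result):
n = 6  # -> n = 6
result = ~n  # -> result = -7

Answer: -7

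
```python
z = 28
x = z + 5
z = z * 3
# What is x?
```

Trace (tracking x):
z = 28  # -> z = 28
x = z + 5  # -> x = 33
z = z * 3  # -> z = 84

Answer: 33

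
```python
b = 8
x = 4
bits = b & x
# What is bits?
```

Answer: 0

Derivation:
Trace (tracking bits):
b = 8  # -> b = 8
x = 4  # -> x = 4
bits = b & x  # -> bits = 0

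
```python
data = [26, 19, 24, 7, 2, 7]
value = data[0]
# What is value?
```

Answer: 26

Derivation:
Trace (tracking value):
data = [26, 19, 24, 7, 2, 7]  # -> data = [26, 19, 24, 7, 2, 7]
value = data[0]  # -> value = 26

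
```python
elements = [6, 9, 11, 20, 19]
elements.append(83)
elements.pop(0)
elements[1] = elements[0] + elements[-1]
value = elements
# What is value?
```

Answer: [9, 92, 20, 19, 83]

Derivation:
Trace (tracking value):
elements = [6, 9, 11, 20, 19]  # -> elements = [6, 9, 11, 20, 19]
elements.append(83)  # -> elements = [6, 9, 11, 20, 19, 83]
elements.pop(0)  # -> elements = [9, 11, 20, 19, 83]
elements[1] = elements[0] + elements[-1]  # -> elements = [9, 92, 20, 19, 83]
value = elements  # -> value = [9, 92, 20, 19, 83]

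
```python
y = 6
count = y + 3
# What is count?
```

Trace (tracking count):
y = 6  # -> y = 6
count = y + 3  # -> count = 9

Answer: 9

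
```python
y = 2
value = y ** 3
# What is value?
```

Answer: 8

Derivation:
Trace (tracking value):
y = 2  # -> y = 2
value = y ** 3  # -> value = 8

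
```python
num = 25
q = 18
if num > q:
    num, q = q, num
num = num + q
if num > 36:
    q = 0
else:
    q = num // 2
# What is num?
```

Trace (tracking num):
num = 25  # -> num = 25
q = 18  # -> q = 18
if num > q:  # condition is True
    num, q = (q, num)  # -> num = 18, q = 25
num = num + q  # -> num = 43
if num > 36:  # condition is True
    q = 0  # -> q = 0

Answer: 43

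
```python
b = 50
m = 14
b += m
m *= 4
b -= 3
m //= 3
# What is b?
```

Answer: 61

Derivation:
Trace (tracking b):
b = 50  # -> b = 50
m = 14  # -> m = 14
b += m  # -> b = 64
m *= 4  # -> m = 56
b -= 3  # -> b = 61
m //= 3  # -> m = 18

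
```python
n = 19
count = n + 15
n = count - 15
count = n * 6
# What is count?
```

Trace (tracking count):
n = 19  # -> n = 19
count = n + 15  # -> count = 34
n = count - 15  # -> n = 19
count = n * 6  # -> count = 114

Answer: 114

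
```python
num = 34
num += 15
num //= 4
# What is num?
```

Answer: 12

Derivation:
Trace (tracking num):
num = 34  # -> num = 34
num += 15  # -> num = 49
num //= 4  # -> num = 12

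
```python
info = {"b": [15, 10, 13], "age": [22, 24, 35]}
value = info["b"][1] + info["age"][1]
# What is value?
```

Answer: 34

Derivation:
Trace (tracking value):
info = {'b': [15, 10, 13], 'age': [22, 24, 35]}  # -> info = {'b': [15, 10, 13], 'age': [22, 24, 35]}
value = info['b'][1] + info['age'][1]  # -> value = 34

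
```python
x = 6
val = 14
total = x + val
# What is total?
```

Trace (tracking total):
x = 6  # -> x = 6
val = 14  # -> val = 14
total = x + val  # -> total = 20

Answer: 20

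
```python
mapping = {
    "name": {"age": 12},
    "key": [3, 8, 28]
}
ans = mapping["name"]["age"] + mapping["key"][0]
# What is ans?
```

Answer: 15

Derivation:
Trace (tracking ans):
mapping = {'name': {'age': 12}, 'key': [3, 8, 28]}  # -> mapping = {'name': {'age': 12}, 'key': [3, 8, 28]}
ans = mapping['name']['age'] + mapping['key'][0]  # -> ans = 15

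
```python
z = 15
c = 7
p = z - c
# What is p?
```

Trace (tracking p):
z = 15  # -> z = 15
c = 7  # -> c = 7
p = z - c  # -> p = 8

Answer: 8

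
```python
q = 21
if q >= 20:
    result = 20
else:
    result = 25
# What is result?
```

Trace (tracking result):
q = 21  # -> q = 21
if q >= 20:  # condition is True
    result = 20  # -> result = 20

Answer: 20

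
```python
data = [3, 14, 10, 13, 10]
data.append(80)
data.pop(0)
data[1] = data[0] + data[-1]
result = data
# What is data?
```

Answer: [14, 94, 13, 10, 80]

Derivation:
Trace (tracking data):
data = [3, 14, 10, 13, 10]  # -> data = [3, 14, 10, 13, 10]
data.append(80)  # -> data = [3, 14, 10, 13, 10, 80]
data.pop(0)  # -> data = [14, 10, 13, 10, 80]
data[1] = data[0] + data[-1]  # -> data = [14, 94, 13, 10, 80]
result = data  # -> result = [14, 94, 13, 10, 80]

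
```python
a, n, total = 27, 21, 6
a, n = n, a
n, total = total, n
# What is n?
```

Answer: 6

Derivation:
Trace (tracking n):
a, n, total = (27, 21, 6)  # -> a = 27, n = 21, total = 6
a, n = (n, a)  # -> a = 21, n = 27
n, total = (total, n)  # -> n = 6, total = 27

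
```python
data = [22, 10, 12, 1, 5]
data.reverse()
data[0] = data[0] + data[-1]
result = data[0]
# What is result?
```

Trace (tracking result):
data = [22, 10, 12, 1, 5]  # -> data = [22, 10, 12, 1, 5]
data.reverse()  # -> data = [5, 1, 12, 10, 22]
data[0] = data[0] + data[-1]  # -> data = [27, 1, 12, 10, 22]
result = data[0]  # -> result = 27

Answer: 27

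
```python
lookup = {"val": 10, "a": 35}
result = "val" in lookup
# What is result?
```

Answer: True

Derivation:
Trace (tracking result):
lookup = {'val': 10, 'a': 35}  # -> lookup = {'val': 10, 'a': 35}
result = 'val' in lookup  # -> result = True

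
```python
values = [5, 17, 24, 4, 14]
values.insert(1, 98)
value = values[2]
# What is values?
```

Trace (tracking values):
values = [5, 17, 24, 4, 14]  # -> values = [5, 17, 24, 4, 14]
values.insert(1, 98)  # -> values = [5, 98, 17, 24, 4, 14]
value = values[2]  # -> value = 17

Answer: [5, 98, 17, 24, 4, 14]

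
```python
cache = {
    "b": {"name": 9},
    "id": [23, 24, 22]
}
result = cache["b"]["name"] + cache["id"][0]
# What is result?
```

Answer: 32

Derivation:
Trace (tracking result):
cache = {'b': {'name': 9}, 'id': [23, 24, 22]}  # -> cache = {'b': {'name': 9}, 'id': [23, 24, 22]}
result = cache['b']['name'] + cache['id'][0]  # -> result = 32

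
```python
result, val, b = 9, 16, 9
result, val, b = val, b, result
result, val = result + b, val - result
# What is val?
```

Answer: -7

Derivation:
Trace (tracking val):
result, val, b = (9, 16, 9)  # -> result = 9, val = 16, b = 9
result, val, b = (val, b, result)  # -> result = 16, val = 9, b = 9
result, val = (result + b, val - result)  # -> result = 25, val = -7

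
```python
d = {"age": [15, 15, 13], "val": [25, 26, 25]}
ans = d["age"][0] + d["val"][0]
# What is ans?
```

Trace (tracking ans):
d = {'age': [15, 15, 13], 'val': [25, 26, 25]}  # -> d = {'age': [15, 15, 13], 'val': [25, 26, 25]}
ans = d['age'][0] + d['val'][0]  # -> ans = 40

Answer: 40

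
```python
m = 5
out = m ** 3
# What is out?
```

Trace (tracking out):
m = 5  # -> m = 5
out = m ** 3  # -> out = 125

Answer: 125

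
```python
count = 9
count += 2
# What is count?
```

Trace (tracking count):
count = 9  # -> count = 9
count += 2  # -> count = 11

Answer: 11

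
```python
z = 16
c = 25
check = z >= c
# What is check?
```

Trace (tracking check):
z = 16  # -> z = 16
c = 25  # -> c = 25
check = z >= c  # -> check = False

Answer: False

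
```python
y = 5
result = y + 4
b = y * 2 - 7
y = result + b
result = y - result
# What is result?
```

Trace (tracking result):
y = 5  # -> y = 5
result = y + 4  # -> result = 9
b = y * 2 - 7  # -> b = 3
y = result + b  # -> y = 12
result = y - result  # -> result = 3

Answer: 3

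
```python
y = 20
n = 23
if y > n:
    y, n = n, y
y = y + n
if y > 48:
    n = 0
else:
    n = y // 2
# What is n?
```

Trace (tracking n):
y = 20  # -> y = 20
n = 23  # -> n = 23
if y > n:  # condition is False
y = y + n  # -> y = 43
if y > 48:  # condition is False
else:
    n = y // 2  # -> n = 21

Answer: 21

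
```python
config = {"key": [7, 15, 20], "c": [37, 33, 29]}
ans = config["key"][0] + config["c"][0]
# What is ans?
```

Trace (tracking ans):
config = {'key': [7, 15, 20], 'c': [37, 33, 29]}  # -> config = {'key': [7, 15, 20], 'c': [37, 33, 29]}
ans = config['key'][0] + config['c'][0]  # -> ans = 44

Answer: 44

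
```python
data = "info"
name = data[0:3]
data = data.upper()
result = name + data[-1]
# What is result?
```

Trace (tracking result):
data = 'info'  # -> data = 'info'
name = data[0:3]  # -> name = 'inf'
data = data.upper()  # -> data = 'INFO'
result = name + data[-1]  # -> result = 'infO'

Answer: 'infO'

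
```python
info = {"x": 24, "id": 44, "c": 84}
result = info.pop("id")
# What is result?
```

Trace (tracking result):
info = {'x': 24, 'id': 44, 'c': 84}  # -> info = {'x': 24, 'id': 44, 'c': 84}
result = info.pop('id')  # -> result = 44

Answer: 44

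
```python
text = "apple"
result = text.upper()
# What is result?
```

Answer: 'APPLE'

Derivation:
Trace (tracking result):
text = 'apple'  # -> text = 'apple'
result = text.upper()  # -> result = 'APPLE'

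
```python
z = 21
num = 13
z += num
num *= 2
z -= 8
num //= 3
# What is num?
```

Trace (tracking num):
z = 21  # -> z = 21
num = 13  # -> num = 13
z += num  # -> z = 34
num *= 2  # -> num = 26
z -= 8  # -> z = 26
num //= 3  # -> num = 8

Answer: 8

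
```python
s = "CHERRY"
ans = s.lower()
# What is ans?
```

Answer: 'cherry'

Derivation:
Trace (tracking ans):
s = 'CHERRY'  # -> s = 'CHERRY'
ans = s.lower()  # -> ans = 'cherry'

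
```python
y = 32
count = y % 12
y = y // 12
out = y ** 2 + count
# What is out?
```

Trace (tracking out):
y = 32  # -> y = 32
count = y % 12  # -> count = 8
y = y // 12  # -> y = 2
out = y ** 2 + count  # -> out = 12

Answer: 12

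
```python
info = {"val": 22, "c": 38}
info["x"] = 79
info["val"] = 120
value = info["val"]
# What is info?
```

Answer: {'val': 120, 'c': 38, 'x': 79}

Derivation:
Trace (tracking info):
info = {'val': 22, 'c': 38}  # -> info = {'val': 22, 'c': 38}
info['x'] = 79  # -> info = {'val': 22, 'c': 38, 'x': 79}
info['val'] = 120  # -> info = {'val': 120, 'c': 38, 'x': 79}
value = info['val']  # -> value = 120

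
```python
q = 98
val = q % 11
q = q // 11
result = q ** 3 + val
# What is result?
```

Answer: 522

Derivation:
Trace (tracking result):
q = 98  # -> q = 98
val = q % 11  # -> val = 10
q = q // 11  # -> q = 8
result = q ** 3 + val  # -> result = 522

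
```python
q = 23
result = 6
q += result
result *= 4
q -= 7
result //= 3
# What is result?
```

Answer: 8

Derivation:
Trace (tracking result):
q = 23  # -> q = 23
result = 6  # -> result = 6
q += result  # -> q = 29
result *= 4  # -> result = 24
q -= 7  # -> q = 22
result //= 3  # -> result = 8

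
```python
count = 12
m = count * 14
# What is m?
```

Trace (tracking m):
count = 12  # -> count = 12
m = count * 14  # -> m = 168

Answer: 168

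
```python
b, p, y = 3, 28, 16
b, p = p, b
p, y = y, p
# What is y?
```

Trace (tracking y):
b, p, y = (3, 28, 16)  # -> b = 3, p = 28, y = 16
b, p = (p, b)  # -> b = 28, p = 3
p, y = (y, p)  # -> p = 16, y = 3

Answer: 3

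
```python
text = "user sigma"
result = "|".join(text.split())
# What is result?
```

Trace (tracking result):
text = 'user sigma'  # -> text = 'user sigma'
result = '|'.join(text.split())  # -> result = 'user|sigma'

Answer: 'user|sigma'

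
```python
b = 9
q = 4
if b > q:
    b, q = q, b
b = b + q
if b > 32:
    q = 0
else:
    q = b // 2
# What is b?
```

Trace (tracking b):
b = 9  # -> b = 9
q = 4  # -> q = 4
if b > q:  # condition is True
    b, q = (q, b)  # -> b = 4, q = 9
b = b + q  # -> b = 13
if b > 32:  # condition is False
else:
    q = b // 2  # -> q = 6

Answer: 13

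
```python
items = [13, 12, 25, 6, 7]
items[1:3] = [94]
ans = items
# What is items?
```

Answer: [13, 94, 6, 7]

Derivation:
Trace (tracking items):
items = [13, 12, 25, 6, 7]  # -> items = [13, 12, 25, 6, 7]
items[1:3] = [94]  # -> items = [13, 94, 6, 7]
ans = items  # -> ans = [13, 94, 6, 7]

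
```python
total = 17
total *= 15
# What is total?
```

Answer: 255

Derivation:
Trace (tracking total):
total = 17  # -> total = 17
total *= 15  # -> total = 255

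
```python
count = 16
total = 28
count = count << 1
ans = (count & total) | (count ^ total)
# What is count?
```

Answer: 32

Derivation:
Trace (tracking count):
count = 16  # -> count = 16
total = 28  # -> total = 28
count = count << 1  # -> count = 32
ans = count & total | count ^ total  # -> ans = 60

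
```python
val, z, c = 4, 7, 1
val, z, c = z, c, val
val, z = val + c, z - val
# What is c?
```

Answer: 4

Derivation:
Trace (tracking c):
val, z, c = (4, 7, 1)  # -> val = 4, z = 7, c = 1
val, z, c = (z, c, val)  # -> val = 7, z = 1, c = 4
val, z = (val + c, z - val)  # -> val = 11, z = -6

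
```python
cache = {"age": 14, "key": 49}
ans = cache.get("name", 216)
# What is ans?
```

Answer: 216

Derivation:
Trace (tracking ans):
cache = {'age': 14, 'key': 49}  # -> cache = {'age': 14, 'key': 49}
ans = cache.get('name', 216)  # -> ans = 216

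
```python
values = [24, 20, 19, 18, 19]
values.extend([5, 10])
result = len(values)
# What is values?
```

Trace (tracking values):
values = [24, 20, 19, 18, 19]  # -> values = [24, 20, 19, 18, 19]
values.extend([5, 10])  # -> values = [24, 20, 19, 18, 19, 5, 10]
result = len(values)  # -> result = 7

Answer: [24, 20, 19, 18, 19, 5, 10]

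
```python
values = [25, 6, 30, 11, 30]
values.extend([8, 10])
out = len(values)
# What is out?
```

Trace (tracking out):
values = [25, 6, 30, 11, 30]  # -> values = [25, 6, 30, 11, 30]
values.extend([8, 10])  # -> values = [25, 6, 30, 11, 30, 8, 10]
out = len(values)  # -> out = 7

Answer: 7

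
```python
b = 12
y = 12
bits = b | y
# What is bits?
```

Trace (tracking bits):
b = 12  # -> b = 12
y = 12  # -> y = 12
bits = b | y  # -> bits = 12

Answer: 12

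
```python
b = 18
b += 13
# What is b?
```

Trace (tracking b):
b = 18  # -> b = 18
b += 13  # -> b = 31

Answer: 31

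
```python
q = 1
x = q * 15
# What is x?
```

Trace (tracking x):
q = 1  # -> q = 1
x = q * 15  # -> x = 15

Answer: 15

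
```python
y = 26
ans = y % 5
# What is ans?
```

Answer: 1

Derivation:
Trace (tracking ans):
y = 26  # -> y = 26
ans = y % 5  # -> ans = 1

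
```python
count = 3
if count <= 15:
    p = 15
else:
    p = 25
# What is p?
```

Answer: 15

Derivation:
Trace (tracking p):
count = 3  # -> count = 3
if count <= 15:  # condition is True
    p = 15  # -> p = 15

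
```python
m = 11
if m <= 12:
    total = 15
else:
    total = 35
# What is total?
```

Trace (tracking total):
m = 11  # -> m = 11
if m <= 12:  # condition is True
    total = 15  # -> total = 15

Answer: 15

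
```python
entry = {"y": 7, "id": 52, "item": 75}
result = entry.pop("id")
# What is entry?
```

Trace (tracking entry):
entry = {'y': 7, 'id': 52, 'item': 75}  # -> entry = {'y': 7, 'id': 52, 'item': 75}
result = entry.pop('id')  # -> result = 52

Answer: {'y': 7, 'item': 75}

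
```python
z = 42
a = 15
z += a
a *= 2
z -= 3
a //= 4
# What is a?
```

Answer: 7

Derivation:
Trace (tracking a):
z = 42  # -> z = 42
a = 15  # -> a = 15
z += a  # -> z = 57
a *= 2  # -> a = 30
z -= 3  # -> z = 54
a //= 4  # -> a = 7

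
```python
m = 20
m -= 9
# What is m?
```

Answer: 11

Derivation:
Trace (tracking m):
m = 20  # -> m = 20
m -= 9  # -> m = 11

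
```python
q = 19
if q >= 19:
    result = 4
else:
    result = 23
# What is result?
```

Trace (tracking result):
q = 19  # -> q = 19
if q >= 19:  # condition is True
    result = 4  # -> result = 4

Answer: 4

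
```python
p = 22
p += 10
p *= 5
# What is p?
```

Answer: 160

Derivation:
Trace (tracking p):
p = 22  # -> p = 22
p += 10  # -> p = 32
p *= 5  # -> p = 160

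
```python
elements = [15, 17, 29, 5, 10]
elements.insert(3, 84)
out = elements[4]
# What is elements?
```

Trace (tracking elements):
elements = [15, 17, 29, 5, 10]  # -> elements = [15, 17, 29, 5, 10]
elements.insert(3, 84)  # -> elements = [15, 17, 29, 84, 5, 10]
out = elements[4]  # -> out = 5

Answer: [15, 17, 29, 84, 5, 10]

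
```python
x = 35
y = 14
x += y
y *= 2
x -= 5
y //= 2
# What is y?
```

Trace (tracking y):
x = 35  # -> x = 35
y = 14  # -> y = 14
x += y  # -> x = 49
y *= 2  # -> y = 28
x -= 5  # -> x = 44
y //= 2  # -> y = 14

Answer: 14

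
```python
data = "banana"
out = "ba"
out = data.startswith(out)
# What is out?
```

Answer: True

Derivation:
Trace (tracking out):
data = 'banana'  # -> data = 'banana'
out = 'ba'  # -> out = 'ba'
out = data.startswith(out)  # -> out = True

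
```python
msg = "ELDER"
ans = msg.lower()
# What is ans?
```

Trace (tracking ans):
msg = 'ELDER'  # -> msg = 'ELDER'
ans = msg.lower()  # -> ans = 'elder'

Answer: 'elder'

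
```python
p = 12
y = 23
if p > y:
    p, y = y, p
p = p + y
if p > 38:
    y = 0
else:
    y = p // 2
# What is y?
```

Trace (tracking y):
p = 12  # -> p = 12
y = 23  # -> y = 23
if p > y:  # condition is False
p = p + y  # -> p = 35
if p > 38:  # condition is False
else:
    y = p // 2  # -> y = 17

Answer: 17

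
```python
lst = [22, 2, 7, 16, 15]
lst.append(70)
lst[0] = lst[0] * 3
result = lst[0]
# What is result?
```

Trace (tracking result):
lst = [22, 2, 7, 16, 15]  # -> lst = [22, 2, 7, 16, 15]
lst.append(70)  # -> lst = [22, 2, 7, 16, 15, 70]
lst[0] = lst[0] * 3  # -> lst = [66, 2, 7, 16, 15, 70]
result = lst[0]  # -> result = 66

Answer: 66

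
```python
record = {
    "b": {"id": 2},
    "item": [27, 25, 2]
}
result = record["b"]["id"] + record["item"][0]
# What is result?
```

Trace (tracking result):
record = {'b': {'id': 2}, 'item': [27, 25, 2]}  # -> record = {'b': {'id': 2}, 'item': [27, 25, 2]}
result = record['b']['id'] + record['item'][0]  # -> result = 29

Answer: 29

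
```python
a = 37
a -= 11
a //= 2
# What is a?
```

Trace (tracking a):
a = 37  # -> a = 37
a -= 11  # -> a = 26
a //= 2  # -> a = 13

Answer: 13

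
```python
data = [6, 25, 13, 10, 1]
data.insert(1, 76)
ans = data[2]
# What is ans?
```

Answer: 25

Derivation:
Trace (tracking ans):
data = [6, 25, 13, 10, 1]  # -> data = [6, 25, 13, 10, 1]
data.insert(1, 76)  # -> data = [6, 76, 25, 13, 10, 1]
ans = data[2]  # -> ans = 25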